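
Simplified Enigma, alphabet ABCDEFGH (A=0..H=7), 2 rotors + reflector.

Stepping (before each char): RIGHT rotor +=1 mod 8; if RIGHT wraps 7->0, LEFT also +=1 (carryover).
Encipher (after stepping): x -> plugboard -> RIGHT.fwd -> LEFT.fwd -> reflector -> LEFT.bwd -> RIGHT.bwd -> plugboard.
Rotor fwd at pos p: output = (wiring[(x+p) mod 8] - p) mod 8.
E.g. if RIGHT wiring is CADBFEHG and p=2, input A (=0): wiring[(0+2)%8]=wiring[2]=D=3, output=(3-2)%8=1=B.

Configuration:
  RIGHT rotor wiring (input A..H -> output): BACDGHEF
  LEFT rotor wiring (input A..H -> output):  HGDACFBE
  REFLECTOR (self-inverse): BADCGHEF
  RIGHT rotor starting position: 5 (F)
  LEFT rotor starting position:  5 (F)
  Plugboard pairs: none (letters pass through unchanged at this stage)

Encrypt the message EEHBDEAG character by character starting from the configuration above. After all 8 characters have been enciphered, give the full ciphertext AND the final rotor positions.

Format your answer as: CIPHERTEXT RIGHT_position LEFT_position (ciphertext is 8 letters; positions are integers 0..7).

Char 1 ('E'): step: R->6, L=5; E->plug->E->R->E->L->B->refl->A->L'->A->R'->G->plug->G
Char 2 ('E'): step: R->7, L=5; E->plug->E->R->E->L->B->refl->A->L'->A->R'->G->plug->G
Char 3 ('H'): step: R->0, L->6 (L advanced); H->plug->H->R->F->L->C->refl->D->L'->A->R'->B->plug->B
Char 4 ('B'): step: R->1, L=6; B->plug->B->R->B->L->G->refl->E->L'->G->R'->E->plug->E
Char 5 ('D'): step: R->2, L=6; D->plug->D->R->F->L->C->refl->D->L'->A->R'->A->plug->A
Char 6 ('E'): step: R->3, L=6; E->plug->E->R->C->L->B->refl->A->L'->D->R'->B->plug->B
Char 7 ('A'): step: R->4, L=6; A->plug->A->R->C->L->B->refl->A->L'->D->R'->B->plug->B
Char 8 ('G'): step: R->5, L=6; G->plug->G->R->G->L->E->refl->G->L'->B->R'->H->plug->H
Final: ciphertext=GGBEABBH, RIGHT=5, LEFT=6

Answer: GGBEABBH 5 6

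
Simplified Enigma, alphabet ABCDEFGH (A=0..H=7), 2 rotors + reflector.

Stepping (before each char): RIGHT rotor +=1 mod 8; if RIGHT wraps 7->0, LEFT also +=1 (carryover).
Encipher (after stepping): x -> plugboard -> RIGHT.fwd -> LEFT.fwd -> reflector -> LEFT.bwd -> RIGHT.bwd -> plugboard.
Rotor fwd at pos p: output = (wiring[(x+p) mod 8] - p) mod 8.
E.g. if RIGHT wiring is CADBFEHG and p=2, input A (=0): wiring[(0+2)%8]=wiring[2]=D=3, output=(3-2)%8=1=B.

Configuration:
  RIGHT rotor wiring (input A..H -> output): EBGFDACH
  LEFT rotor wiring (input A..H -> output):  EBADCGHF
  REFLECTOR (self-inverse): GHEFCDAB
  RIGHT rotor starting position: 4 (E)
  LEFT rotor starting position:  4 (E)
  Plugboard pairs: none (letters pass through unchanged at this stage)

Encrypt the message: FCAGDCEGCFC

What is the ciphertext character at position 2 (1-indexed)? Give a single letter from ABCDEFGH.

Char 1 ('F'): step: R->5, L=4; F->plug->F->R->B->L->C->refl->E->L'->G->R'->H->plug->H
Char 2 ('C'): step: R->6, L=4; C->plug->C->R->G->L->E->refl->C->L'->B->R'->B->plug->B

B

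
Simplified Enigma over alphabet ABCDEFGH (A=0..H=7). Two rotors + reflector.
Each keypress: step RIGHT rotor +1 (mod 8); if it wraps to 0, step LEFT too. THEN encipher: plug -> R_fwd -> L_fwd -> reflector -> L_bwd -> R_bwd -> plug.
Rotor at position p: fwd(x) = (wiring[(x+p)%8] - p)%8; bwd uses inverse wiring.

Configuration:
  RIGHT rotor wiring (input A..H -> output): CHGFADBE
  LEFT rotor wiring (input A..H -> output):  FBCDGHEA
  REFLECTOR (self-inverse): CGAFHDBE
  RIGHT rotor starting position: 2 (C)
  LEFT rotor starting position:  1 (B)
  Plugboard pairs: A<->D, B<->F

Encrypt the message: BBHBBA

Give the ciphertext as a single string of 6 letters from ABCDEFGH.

Answer: ACAFGG

Derivation:
Char 1 ('B'): step: R->3, L=1; B->plug->F->R->H->L->E->refl->H->L'->G->R'->D->plug->A
Char 2 ('B'): step: R->4, L=1; B->plug->F->R->D->L->F->refl->D->L'->F->R'->C->plug->C
Char 3 ('H'): step: R->5, L=1; H->plug->H->R->D->L->F->refl->D->L'->F->R'->D->plug->A
Char 4 ('B'): step: R->6, L=1; B->plug->F->R->H->L->E->refl->H->L'->G->R'->B->plug->F
Char 5 ('B'): step: R->7, L=1; B->plug->F->R->B->L->B->refl->G->L'->E->R'->G->plug->G
Char 6 ('A'): step: R->0, L->2 (L advanced); A->plug->D->R->F->L->G->refl->B->L'->B->R'->G->plug->G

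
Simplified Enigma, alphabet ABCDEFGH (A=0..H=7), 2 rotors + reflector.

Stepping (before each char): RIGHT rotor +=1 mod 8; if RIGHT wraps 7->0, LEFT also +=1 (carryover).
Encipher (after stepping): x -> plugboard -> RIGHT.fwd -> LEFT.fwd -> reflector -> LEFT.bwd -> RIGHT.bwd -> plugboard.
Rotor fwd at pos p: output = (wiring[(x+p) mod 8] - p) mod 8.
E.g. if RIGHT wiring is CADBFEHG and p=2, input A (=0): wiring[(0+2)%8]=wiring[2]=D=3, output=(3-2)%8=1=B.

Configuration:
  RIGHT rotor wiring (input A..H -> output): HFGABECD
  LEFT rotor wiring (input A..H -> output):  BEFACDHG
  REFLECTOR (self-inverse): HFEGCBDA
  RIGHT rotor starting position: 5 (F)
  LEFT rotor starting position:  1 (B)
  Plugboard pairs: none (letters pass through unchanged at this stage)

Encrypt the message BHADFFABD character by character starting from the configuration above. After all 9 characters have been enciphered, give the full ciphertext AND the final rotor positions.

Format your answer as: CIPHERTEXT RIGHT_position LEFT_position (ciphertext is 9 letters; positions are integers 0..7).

Char 1 ('B'): step: R->6, L=1; B->plug->B->R->F->L->G->refl->D->L'->A->R'->E->plug->E
Char 2 ('H'): step: R->7, L=1; H->plug->H->R->D->L->B->refl->F->L'->G->R'->C->plug->C
Char 3 ('A'): step: R->0, L->2 (L advanced); A->plug->A->R->H->L->C->refl->E->L'->F->R'->B->plug->B
Char 4 ('D'): step: R->1, L=2; D->plug->D->R->A->L->D->refl->G->L'->B->R'->F->plug->F
Char 5 ('F'): step: R->2, L=2; F->plug->F->R->B->L->G->refl->D->L'->A->R'->E->plug->E
Char 6 ('F'): step: R->3, L=2; F->plug->F->R->E->L->F->refl->B->L'->D->R'->H->plug->H
Char 7 ('A'): step: R->4, L=2; A->plug->A->R->F->L->E->refl->C->L'->H->R'->D->plug->D
Char 8 ('B'): step: R->5, L=2; B->plug->B->R->F->L->E->refl->C->L'->H->R'->A->plug->A
Char 9 ('D'): step: R->6, L=2; D->plug->D->R->H->L->C->refl->E->L'->F->R'->B->plug->B
Final: ciphertext=ECBFEHDAB, RIGHT=6, LEFT=2

Answer: ECBFEHDAB 6 2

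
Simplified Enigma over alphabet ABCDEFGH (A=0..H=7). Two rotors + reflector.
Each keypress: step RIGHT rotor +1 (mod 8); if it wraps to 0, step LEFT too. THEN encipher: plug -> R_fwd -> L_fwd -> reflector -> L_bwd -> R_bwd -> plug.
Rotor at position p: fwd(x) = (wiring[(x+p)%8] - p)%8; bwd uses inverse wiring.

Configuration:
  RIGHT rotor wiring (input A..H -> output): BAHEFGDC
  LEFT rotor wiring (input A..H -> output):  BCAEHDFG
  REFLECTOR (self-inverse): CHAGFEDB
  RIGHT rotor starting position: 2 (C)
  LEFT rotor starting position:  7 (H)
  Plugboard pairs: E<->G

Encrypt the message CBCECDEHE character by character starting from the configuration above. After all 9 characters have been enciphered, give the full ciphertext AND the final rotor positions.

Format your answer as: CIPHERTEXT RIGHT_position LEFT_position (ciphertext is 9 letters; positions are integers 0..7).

Char 1 ('C'): step: R->3, L=7; C->plug->C->R->D->L->B->refl->H->L'->A->R'->D->plug->D
Char 2 ('B'): step: R->4, L=7; B->plug->B->R->C->L->D->refl->G->L'->H->R'->C->plug->C
Char 3 ('C'): step: R->5, L=7; C->plug->C->R->F->L->A->refl->C->L'->B->R'->A->plug->A
Char 4 ('E'): step: R->6, L=7; E->plug->G->R->H->L->G->refl->D->L'->C->R'->D->plug->D
Char 5 ('C'): step: R->7, L=7; C->plug->C->R->B->L->C->refl->A->L'->F->R'->E->plug->G
Char 6 ('D'): step: R->0, L->0 (L advanced); D->plug->D->R->E->L->H->refl->B->L'->A->R'->B->plug->B
Char 7 ('E'): step: R->1, L=0; E->plug->G->R->B->L->C->refl->A->L'->C->R'->F->plug->F
Char 8 ('H'): step: R->2, L=0; H->plug->H->R->G->L->F->refl->E->L'->D->R'->C->plug->C
Char 9 ('E'): step: R->3, L=0; E->plug->G->R->F->L->D->refl->G->L'->H->R'->E->plug->G
Final: ciphertext=DCADGBFCG, RIGHT=3, LEFT=0

Answer: DCADGBFCG 3 0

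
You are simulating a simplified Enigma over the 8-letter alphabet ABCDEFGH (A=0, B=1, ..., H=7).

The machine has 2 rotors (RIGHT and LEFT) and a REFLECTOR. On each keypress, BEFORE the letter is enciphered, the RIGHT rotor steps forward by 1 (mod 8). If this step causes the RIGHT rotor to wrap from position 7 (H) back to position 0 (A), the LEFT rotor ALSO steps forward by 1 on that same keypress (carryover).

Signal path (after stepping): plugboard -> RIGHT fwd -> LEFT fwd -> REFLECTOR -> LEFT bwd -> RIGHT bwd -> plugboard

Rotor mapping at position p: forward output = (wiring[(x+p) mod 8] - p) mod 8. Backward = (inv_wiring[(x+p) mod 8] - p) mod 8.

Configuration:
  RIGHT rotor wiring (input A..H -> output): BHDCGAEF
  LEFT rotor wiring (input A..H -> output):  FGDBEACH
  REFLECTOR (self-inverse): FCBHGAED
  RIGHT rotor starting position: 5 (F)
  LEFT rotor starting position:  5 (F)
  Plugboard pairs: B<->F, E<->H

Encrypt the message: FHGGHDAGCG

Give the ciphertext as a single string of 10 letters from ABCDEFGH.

Answer: GGCBEAHHBB

Derivation:
Char 1 ('F'): step: R->6, L=5; F->plug->B->R->H->L->H->refl->D->L'->A->R'->G->plug->G
Char 2 ('H'): step: R->7, L=5; H->plug->E->R->D->L->A->refl->F->L'->B->R'->G->plug->G
Char 3 ('G'): step: R->0, L->6 (L advanced); G->plug->G->R->E->L->F->refl->A->L'->D->R'->C->plug->C
Char 4 ('G'): step: R->1, L=6; G->plug->G->R->E->L->F->refl->A->L'->D->R'->F->plug->B
Char 5 ('H'): step: R->2, L=6; H->plug->E->R->C->L->H->refl->D->L'->F->R'->H->plug->E
Char 6 ('D'): step: R->3, L=6; D->plug->D->R->B->L->B->refl->C->L'->H->R'->A->plug->A
Char 7 ('A'): step: R->4, L=6; A->plug->A->R->C->L->H->refl->D->L'->F->R'->E->plug->H
Char 8 ('G'): step: R->5, L=6; G->plug->G->R->F->L->D->refl->H->L'->C->R'->E->plug->H
Char 9 ('C'): step: R->6, L=6; C->plug->C->R->D->L->A->refl->F->L'->E->R'->F->plug->B
Char 10 ('G'): step: R->7, L=6; G->plug->G->R->B->L->B->refl->C->L'->H->R'->F->plug->B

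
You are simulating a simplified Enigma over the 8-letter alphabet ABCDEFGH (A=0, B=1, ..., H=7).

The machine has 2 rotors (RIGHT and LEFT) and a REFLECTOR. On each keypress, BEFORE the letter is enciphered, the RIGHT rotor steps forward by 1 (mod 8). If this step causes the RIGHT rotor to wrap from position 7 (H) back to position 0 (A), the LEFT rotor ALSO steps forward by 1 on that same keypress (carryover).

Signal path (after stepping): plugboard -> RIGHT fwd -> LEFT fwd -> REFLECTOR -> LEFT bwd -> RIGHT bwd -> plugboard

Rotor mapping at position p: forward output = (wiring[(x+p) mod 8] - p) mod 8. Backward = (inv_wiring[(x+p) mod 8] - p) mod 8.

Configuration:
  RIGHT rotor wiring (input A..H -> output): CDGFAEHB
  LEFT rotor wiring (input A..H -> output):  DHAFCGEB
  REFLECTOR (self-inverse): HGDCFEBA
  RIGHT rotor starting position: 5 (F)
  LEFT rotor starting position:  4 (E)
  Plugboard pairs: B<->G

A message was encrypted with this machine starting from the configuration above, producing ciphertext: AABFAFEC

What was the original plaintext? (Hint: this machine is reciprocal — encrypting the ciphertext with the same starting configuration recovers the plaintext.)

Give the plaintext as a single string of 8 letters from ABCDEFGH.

Answer: DCAHEAHD

Derivation:
Char 1 ('A'): step: R->6, L=4; A->plug->A->R->B->L->C->refl->D->L'->F->R'->D->plug->D
Char 2 ('A'): step: R->7, L=4; A->plug->A->R->C->L->A->refl->H->L'->E->R'->C->plug->C
Char 3 ('B'): step: R->0, L->5 (L advanced); B->plug->G->R->H->L->F->refl->E->L'->C->R'->A->plug->A
Char 4 ('F'): step: R->1, L=5; F->plug->F->R->G->L->A->refl->H->L'->B->R'->H->plug->H
Char 5 ('A'): step: R->2, L=5; A->plug->A->R->E->L->C->refl->D->L'->F->R'->E->plug->E
Char 6 ('F'): step: R->3, L=5; F->plug->F->R->H->L->F->refl->E->L'->C->R'->A->plug->A
Char 7 ('E'): step: R->4, L=5; E->plug->E->R->G->L->A->refl->H->L'->B->R'->H->plug->H
Char 8 ('C'): step: R->5, L=5; C->plug->C->R->E->L->C->refl->D->L'->F->R'->D->plug->D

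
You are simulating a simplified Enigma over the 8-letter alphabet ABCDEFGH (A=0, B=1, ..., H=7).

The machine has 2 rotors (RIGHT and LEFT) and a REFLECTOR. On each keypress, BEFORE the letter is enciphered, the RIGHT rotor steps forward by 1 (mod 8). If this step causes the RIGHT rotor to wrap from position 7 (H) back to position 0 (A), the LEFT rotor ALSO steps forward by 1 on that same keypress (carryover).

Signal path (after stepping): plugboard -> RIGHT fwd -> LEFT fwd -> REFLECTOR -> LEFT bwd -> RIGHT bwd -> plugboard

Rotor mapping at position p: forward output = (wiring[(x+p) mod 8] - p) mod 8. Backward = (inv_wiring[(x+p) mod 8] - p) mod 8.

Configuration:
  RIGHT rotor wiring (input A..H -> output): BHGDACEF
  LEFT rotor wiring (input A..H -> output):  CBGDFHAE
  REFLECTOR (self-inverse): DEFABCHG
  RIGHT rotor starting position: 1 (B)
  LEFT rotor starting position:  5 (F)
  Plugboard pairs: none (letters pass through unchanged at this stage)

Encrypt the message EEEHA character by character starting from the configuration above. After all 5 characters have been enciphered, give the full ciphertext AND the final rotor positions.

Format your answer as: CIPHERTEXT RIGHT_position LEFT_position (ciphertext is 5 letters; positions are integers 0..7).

Answer: CFACG 6 5

Derivation:
Char 1 ('E'): step: R->2, L=5; E->plug->E->R->C->L->H->refl->G->L'->G->R'->C->plug->C
Char 2 ('E'): step: R->3, L=5; E->plug->E->R->C->L->H->refl->G->L'->G->R'->F->plug->F
Char 3 ('E'): step: R->4, L=5; E->plug->E->R->F->L->B->refl->E->L'->E->R'->A->plug->A
Char 4 ('H'): step: R->5, L=5; H->plug->H->R->D->L->F->refl->C->L'->A->R'->C->plug->C
Char 5 ('A'): step: R->6, L=5; A->plug->A->R->G->L->G->refl->H->L'->C->R'->G->plug->G
Final: ciphertext=CFACG, RIGHT=6, LEFT=5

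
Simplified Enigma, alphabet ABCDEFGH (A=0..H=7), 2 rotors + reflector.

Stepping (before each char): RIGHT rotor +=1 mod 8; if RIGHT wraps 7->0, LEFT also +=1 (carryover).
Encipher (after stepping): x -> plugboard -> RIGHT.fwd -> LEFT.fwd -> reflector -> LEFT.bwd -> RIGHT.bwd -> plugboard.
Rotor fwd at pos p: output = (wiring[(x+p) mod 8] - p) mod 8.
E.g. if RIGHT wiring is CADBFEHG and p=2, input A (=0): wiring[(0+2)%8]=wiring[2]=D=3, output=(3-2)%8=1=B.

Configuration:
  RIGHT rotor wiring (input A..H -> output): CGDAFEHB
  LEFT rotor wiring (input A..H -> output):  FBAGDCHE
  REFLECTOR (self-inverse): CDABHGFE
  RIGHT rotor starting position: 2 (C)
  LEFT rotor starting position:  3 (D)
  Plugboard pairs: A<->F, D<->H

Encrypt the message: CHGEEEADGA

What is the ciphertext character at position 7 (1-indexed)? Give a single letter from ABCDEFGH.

Char 1 ('C'): step: R->3, L=3; C->plug->C->R->B->L->A->refl->C->L'->F->R'->A->plug->F
Char 2 ('H'): step: R->4, L=3; H->plug->D->R->F->L->C->refl->A->L'->B->R'->A->plug->F
Char 3 ('G'): step: R->5, L=3; G->plug->G->R->D->L->E->refl->H->L'->C->R'->B->plug->B
Char 4 ('E'): step: R->6, L=3; E->plug->E->R->F->L->C->refl->A->L'->B->R'->A->plug->F
Char 5 ('E'): step: R->7, L=3; E->plug->E->R->B->L->A->refl->C->L'->F->R'->G->plug->G
Char 6 ('E'): step: R->0, L->4 (L advanced); E->plug->E->R->F->L->F->refl->G->L'->B->R'->H->plug->D
Char 7 ('A'): step: R->1, L=4; A->plug->F->R->G->L->E->refl->H->L'->A->R'->G->plug->G

G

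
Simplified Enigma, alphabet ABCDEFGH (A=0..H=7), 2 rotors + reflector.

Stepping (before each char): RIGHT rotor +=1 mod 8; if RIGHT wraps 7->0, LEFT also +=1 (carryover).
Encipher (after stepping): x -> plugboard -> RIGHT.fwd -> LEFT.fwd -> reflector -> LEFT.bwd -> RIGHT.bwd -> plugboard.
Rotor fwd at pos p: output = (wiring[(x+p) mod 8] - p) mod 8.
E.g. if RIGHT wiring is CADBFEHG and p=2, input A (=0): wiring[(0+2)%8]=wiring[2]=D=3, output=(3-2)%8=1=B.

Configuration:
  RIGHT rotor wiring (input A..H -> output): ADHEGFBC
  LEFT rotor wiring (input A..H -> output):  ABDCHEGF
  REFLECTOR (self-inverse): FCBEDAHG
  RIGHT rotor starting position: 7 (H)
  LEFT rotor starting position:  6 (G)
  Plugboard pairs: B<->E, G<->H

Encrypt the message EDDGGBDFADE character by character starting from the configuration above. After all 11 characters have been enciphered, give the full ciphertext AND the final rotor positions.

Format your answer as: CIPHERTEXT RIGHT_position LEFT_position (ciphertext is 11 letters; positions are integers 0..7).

Char 1 ('E'): step: R->0, L->7 (L advanced); E->plug->B->R->D->L->E->refl->D->L'->E->R'->D->plug->D
Char 2 ('D'): step: R->1, L=7; D->plug->D->R->F->L->A->refl->F->L'->G->R'->B->plug->E
Char 3 ('D'): step: R->2, L=7; D->plug->D->R->D->L->E->refl->D->L'->E->R'->C->plug->C
Char 4 ('G'): step: R->3, L=7; G->plug->H->R->E->L->D->refl->E->L'->D->R'->B->plug->E
Char 5 ('G'): step: R->4, L=7; G->plug->H->R->A->L->G->refl->H->L'->H->R'->F->plug->F
Char 6 ('B'): step: R->5, L=7; B->plug->E->R->G->L->F->refl->A->L'->F->R'->C->plug->C
Char 7 ('D'): step: R->6, L=7; D->plug->D->R->F->L->A->refl->F->L'->G->R'->F->plug->F
Char 8 ('F'): step: R->7, L=7; F->plug->F->R->H->L->H->refl->G->L'->A->R'->D->plug->D
Char 9 ('A'): step: R->0, L->0 (L advanced); A->plug->A->R->A->L->A->refl->F->L'->H->R'->C->plug->C
Char 10 ('D'): step: R->1, L=0; D->plug->D->R->F->L->E->refl->D->L'->C->R'->A->plug->A
Char 11 ('E'): step: R->2, L=0; E->plug->B->R->C->L->D->refl->E->L'->F->R'->A->plug->A
Final: ciphertext=DECEFCFDCAA, RIGHT=2, LEFT=0

Answer: DECEFCFDCAA 2 0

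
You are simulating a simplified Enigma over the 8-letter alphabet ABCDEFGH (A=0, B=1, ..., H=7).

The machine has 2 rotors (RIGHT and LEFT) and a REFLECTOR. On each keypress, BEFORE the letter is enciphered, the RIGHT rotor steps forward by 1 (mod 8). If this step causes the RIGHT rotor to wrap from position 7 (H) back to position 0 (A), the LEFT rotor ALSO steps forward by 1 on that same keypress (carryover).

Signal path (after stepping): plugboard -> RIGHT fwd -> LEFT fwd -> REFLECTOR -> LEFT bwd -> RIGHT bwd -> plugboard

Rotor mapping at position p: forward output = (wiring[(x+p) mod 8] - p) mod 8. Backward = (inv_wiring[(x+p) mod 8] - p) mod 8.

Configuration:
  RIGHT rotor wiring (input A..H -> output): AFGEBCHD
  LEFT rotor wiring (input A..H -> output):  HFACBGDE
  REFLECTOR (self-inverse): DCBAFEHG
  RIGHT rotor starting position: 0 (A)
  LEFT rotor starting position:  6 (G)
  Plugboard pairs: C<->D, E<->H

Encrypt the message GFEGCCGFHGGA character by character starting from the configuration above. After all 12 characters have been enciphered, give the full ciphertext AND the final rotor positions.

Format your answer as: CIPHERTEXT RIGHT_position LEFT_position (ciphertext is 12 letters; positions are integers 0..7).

Answer: AEAHFFBDABBD 4 7

Derivation:
Char 1 ('G'): step: R->1, L=6; G->plug->G->R->C->L->B->refl->C->L'->E->R'->A->plug->A
Char 2 ('F'): step: R->2, L=6; F->plug->F->R->B->L->G->refl->H->L'->D->R'->H->plug->E
Char 3 ('E'): step: R->3, L=6; E->plug->H->R->D->L->H->refl->G->L'->B->R'->A->plug->A
Char 4 ('G'): step: R->4, L=6; G->plug->G->R->C->L->B->refl->C->L'->E->R'->E->plug->H
Char 5 ('C'): step: R->5, L=6; C->plug->D->R->D->L->H->refl->G->L'->B->R'->F->plug->F
Char 6 ('C'): step: R->6, L=6; C->plug->D->R->H->L->A->refl->D->L'->G->R'->F->plug->F
Char 7 ('G'): step: R->7, L=6; G->plug->G->R->D->L->H->refl->G->L'->B->R'->B->plug->B
Char 8 ('F'): step: R->0, L->7 (L advanced); F->plug->F->R->C->L->G->refl->H->L'->G->R'->C->plug->D
Char 9 ('H'): step: R->1, L=7; H->plug->E->R->B->L->A->refl->D->L'->E->R'->A->plug->A
Char 10 ('G'): step: R->2, L=7; G->plug->G->R->G->L->H->refl->G->L'->C->R'->B->plug->B
Char 11 ('G'): step: R->3, L=7; G->plug->G->R->C->L->G->refl->H->L'->G->R'->B->plug->B
Char 12 ('A'): step: R->4, L=7; A->plug->A->R->F->L->C->refl->B->L'->D->R'->C->plug->D
Final: ciphertext=AEAHFFBDABBD, RIGHT=4, LEFT=7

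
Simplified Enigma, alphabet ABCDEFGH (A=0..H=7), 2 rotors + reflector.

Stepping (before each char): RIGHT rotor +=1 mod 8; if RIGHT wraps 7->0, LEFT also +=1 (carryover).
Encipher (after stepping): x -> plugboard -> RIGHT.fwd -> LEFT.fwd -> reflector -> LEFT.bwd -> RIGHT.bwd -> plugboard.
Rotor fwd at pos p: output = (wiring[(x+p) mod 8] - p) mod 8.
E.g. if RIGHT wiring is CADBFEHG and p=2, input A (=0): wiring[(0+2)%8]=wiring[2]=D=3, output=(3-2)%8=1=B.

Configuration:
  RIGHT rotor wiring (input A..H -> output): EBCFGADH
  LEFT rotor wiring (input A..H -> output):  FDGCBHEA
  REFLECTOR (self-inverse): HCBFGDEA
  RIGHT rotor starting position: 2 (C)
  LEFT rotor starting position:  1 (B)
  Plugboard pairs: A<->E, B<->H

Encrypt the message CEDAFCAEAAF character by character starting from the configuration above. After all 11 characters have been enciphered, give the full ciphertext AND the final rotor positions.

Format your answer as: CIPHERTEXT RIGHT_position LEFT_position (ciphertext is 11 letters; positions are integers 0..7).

Char 1 ('C'): step: R->3, L=1; C->plug->C->R->F->L->D->refl->F->L'->B->R'->F->plug->F
Char 2 ('E'): step: R->4, L=1; E->plug->A->R->C->L->B->refl->C->L'->A->R'->E->plug->A
Char 3 ('D'): step: R->5, L=1; D->plug->D->R->H->L->E->refl->G->L'->E->R'->E->plug->A
Char 4 ('A'): step: R->6, L=1; A->plug->E->R->E->L->G->refl->E->L'->H->R'->F->plug->F
Char 5 ('F'): step: R->7, L=1; F->plug->F->R->H->L->E->refl->G->L'->E->R'->H->plug->B
Char 6 ('C'): step: R->0, L->2 (L advanced); C->plug->C->R->C->L->H->refl->A->L'->B->R'->B->plug->H
Char 7 ('A'): step: R->1, L=2; A->plug->E->R->H->L->B->refl->C->L'->E->R'->C->plug->C
Char 8 ('E'): step: R->2, L=2; E->plug->A->R->A->L->E->refl->G->L'->F->R'->F->plug->F
Char 9 ('A'): step: R->3, L=2; A->plug->E->R->E->L->C->refl->B->L'->H->R'->H->plug->B
Char 10 ('A'): step: R->4, L=2; A->plug->E->R->A->L->E->refl->G->L'->F->R'->F->plug->F
Char 11 ('F'): step: R->5, L=2; F->plug->F->R->F->L->G->refl->E->L'->A->R'->G->plug->G
Final: ciphertext=FAAFBHCFBFG, RIGHT=5, LEFT=2

Answer: FAAFBHCFBFG 5 2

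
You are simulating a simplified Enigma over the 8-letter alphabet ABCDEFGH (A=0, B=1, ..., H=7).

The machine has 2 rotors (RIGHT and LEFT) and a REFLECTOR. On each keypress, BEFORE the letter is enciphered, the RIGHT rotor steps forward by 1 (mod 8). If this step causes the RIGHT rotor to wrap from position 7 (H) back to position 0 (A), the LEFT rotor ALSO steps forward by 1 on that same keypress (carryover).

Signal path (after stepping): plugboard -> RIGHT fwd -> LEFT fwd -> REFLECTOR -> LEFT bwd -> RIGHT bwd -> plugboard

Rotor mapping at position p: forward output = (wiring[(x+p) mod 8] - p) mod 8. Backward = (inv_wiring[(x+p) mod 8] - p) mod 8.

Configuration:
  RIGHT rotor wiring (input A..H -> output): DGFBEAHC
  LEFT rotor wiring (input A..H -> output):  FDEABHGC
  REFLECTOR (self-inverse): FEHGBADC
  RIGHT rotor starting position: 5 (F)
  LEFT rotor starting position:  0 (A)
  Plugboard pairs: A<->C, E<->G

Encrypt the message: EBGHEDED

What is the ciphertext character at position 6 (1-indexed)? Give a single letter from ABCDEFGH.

Char 1 ('E'): step: R->6, L=0; E->plug->G->R->G->L->G->refl->D->L'->B->R'->A->plug->C
Char 2 ('B'): step: R->7, L=0; B->plug->B->R->E->L->B->refl->E->L'->C->R'->E->plug->G
Char 3 ('G'): step: R->0, L->1 (L advanced); G->plug->E->R->E->L->G->refl->D->L'->B->R'->D->plug->D
Char 4 ('H'): step: R->1, L=1; H->plug->H->R->C->L->H->refl->C->L'->A->R'->C->plug->A
Char 5 ('E'): step: R->2, L=1; E->plug->G->R->B->L->D->refl->G->L'->E->R'->H->plug->H
Char 6 ('D'): step: R->3, L=1; D->plug->D->R->E->L->G->refl->D->L'->B->R'->B->plug->B

B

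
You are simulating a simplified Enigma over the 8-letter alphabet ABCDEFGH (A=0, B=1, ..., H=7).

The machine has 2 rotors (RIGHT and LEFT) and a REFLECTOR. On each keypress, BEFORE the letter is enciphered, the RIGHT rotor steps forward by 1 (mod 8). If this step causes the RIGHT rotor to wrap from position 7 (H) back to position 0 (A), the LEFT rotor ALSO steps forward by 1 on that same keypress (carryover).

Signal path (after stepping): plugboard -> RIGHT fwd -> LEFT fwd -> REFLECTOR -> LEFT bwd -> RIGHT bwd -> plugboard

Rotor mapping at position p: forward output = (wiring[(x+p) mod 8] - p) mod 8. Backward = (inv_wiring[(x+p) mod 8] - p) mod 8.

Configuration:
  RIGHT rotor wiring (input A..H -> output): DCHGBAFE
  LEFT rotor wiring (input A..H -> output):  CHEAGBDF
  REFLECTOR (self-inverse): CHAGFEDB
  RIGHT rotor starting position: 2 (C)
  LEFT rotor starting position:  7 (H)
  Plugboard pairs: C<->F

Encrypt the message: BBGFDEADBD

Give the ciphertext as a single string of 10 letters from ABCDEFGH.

Answer: DABDGGFBHG

Derivation:
Char 1 ('B'): step: R->3, L=7; B->plug->B->R->G->L->C->refl->A->L'->C->R'->D->plug->D
Char 2 ('B'): step: R->4, L=7; B->plug->B->R->E->L->B->refl->H->L'->F->R'->A->plug->A
Char 3 ('G'): step: R->5, L=7; G->plug->G->R->B->L->D->refl->G->L'->A->R'->B->plug->B
Char 4 ('F'): step: R->6, L=7; F->plug->C->R->F->L->H->refl->B->L'->E->R'->D->plug->D
Char 5 ('D'): step: R->7, L=7; D->plug->D->R->A->L->G->refl->D->L'->B->R'->G->plug->G
Char 6 ('E'): step: R->0, L->0 (L advanced); E->plug->E->R->B->L->H->refl->B->L'->F->R'->G->plug->G
Char 7 ('A'): step: R->1, L=0; A->plug->A->R->B->L->H->refl->B->L'->F->R'->C->plug->F
Char 8 ('D'): step: R->2, L=0; D->plug->D->R->G->L->D->refl->G->L'->E->R'->B->plug->B
Char 9 ('B'): step: R->3, L=0; B->plug->B->R->G->L->D->refl->G->L'->E->R'->H->plug->H
Char 10 ('D'): step: R->4, L=0; D->plug->D->R->A->L->C->refl->A->L'->D->R'->G->plug->G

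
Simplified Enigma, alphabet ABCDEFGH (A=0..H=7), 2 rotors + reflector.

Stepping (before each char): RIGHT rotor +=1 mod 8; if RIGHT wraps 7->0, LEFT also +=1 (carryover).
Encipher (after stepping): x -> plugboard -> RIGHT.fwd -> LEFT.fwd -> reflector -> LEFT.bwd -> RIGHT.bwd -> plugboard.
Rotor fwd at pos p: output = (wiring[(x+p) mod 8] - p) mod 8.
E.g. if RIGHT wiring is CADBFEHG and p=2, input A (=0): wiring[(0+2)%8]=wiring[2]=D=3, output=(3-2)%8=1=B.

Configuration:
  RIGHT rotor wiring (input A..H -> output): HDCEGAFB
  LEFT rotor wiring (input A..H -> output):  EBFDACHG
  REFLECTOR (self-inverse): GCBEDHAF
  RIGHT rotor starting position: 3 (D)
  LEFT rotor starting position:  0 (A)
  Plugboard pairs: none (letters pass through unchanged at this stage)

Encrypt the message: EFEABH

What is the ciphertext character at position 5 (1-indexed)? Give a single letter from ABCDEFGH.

Char 1 ('E'): step: R->4, L=0; E->plug->E->R->D->L->D->refl->E->L'->A->R'->H->plug->H
Char 2 ('F'): step: R->5, L=0; F->plug->F->R->F->L->C->refl->B->L'->B->R'->H->plug->H
Char 3 ('E'): step: R->6, L=0; E->plug->E->R->E->L->A->refl->G->L'->H->R'->A->plug->A
Char 4 ('A'): step: R->7, L=0; A->plug->A->R->C->L->F->refl->H->L'->G->R'->H->plug->H
Char 5 ('B'): step: R->0, L->1 (L advanced); B->plug->B->R->D->L->H->refl->F->L'->G->R'->E->plug->E

E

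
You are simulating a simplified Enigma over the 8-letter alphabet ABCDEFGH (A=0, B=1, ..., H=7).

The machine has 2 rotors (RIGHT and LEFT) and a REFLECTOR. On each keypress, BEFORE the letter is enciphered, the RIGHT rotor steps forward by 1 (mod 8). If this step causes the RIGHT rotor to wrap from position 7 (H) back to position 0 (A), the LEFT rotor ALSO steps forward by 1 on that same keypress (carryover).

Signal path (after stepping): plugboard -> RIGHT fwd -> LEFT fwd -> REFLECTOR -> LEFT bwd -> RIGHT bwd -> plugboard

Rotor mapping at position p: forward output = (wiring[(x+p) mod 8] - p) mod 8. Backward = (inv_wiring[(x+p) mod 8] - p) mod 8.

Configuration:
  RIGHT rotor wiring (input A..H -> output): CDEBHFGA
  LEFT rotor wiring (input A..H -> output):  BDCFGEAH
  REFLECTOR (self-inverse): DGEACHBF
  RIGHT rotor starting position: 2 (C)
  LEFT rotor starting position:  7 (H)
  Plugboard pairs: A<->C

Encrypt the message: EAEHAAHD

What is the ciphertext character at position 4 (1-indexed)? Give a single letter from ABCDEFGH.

Char 1 ('E'): step: R->3, L=7; E->plug->E->R->F->L->H->refl->F->L'->G->R'->A->plug->C
Char 2 ('A'): step: R->4, L=7; A->plug->C->R->C->L->E->refl->C->L'->B->R'->B->plug->B
Char 3 ('E'): step: R->5, L=7; E->plug->E->R->G->L->F->refl->H->L'->F->R'->D->plug->D
Char 4 ('H'): step: R->6, L=7; H->plug->H->R->H->L->B->refl->G->L'->E->R'->C->plug->A

A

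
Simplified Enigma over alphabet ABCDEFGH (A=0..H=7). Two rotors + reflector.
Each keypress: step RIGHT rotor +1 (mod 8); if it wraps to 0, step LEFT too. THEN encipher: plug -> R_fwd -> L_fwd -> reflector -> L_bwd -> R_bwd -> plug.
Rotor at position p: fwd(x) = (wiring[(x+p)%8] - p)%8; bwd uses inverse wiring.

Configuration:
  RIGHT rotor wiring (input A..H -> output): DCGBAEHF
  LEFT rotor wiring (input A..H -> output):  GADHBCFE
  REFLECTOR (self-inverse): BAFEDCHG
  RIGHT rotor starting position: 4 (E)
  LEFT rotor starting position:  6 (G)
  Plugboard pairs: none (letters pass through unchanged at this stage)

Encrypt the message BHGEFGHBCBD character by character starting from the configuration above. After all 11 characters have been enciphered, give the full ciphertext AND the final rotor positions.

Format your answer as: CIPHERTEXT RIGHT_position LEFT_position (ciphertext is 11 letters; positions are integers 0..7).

Char 1 ('B'): step: R->5, L=6; B->plug->B->R->C->L->A->refl->B->L'->F->R'->E->plug->E
Char 2 ('H'): step: R->6, L=6; H->plug->H->R->G->L->D->refl->E->L'->H->R'->B->plug->B
Char 3 ('G'): step: R->7, L=6; G->plug->G->R->F->L->B->refl->A->L'->C->R'->E->plug->E
Char 4 ('E'): step: R->0, L->7 (L advanced); E->plug->E->R->A->L->F->refl->C->L'->F->R'->H->plug->H
Char 5 ('F'): step: R->1, L=7; F->plug->F->R->G->L->D->refl->E->L'->D->R'->E->plug->E
Char 6 ('G'): step: R->2, L=7; G->plug->G->R->B->L->H->refl->G->L'->H->R'->B->plug->B
Char 7 ('H'): step: R->3, L=7; H->plug->H->R->D->L->E->refl->D->L'->G->R'->A->plug->A
Char 8 ('B'): step: R->4, L=7; B->plug->B->R->A->L->F->refl->C->L'->F->R'->H->plug->H
Char 9 ('C'): step: R->5, L=7; C->plug->C->R->A->L->F->refl->C->L'->F->R'->E->plug->E
Char 10 ('B'): step: R->6, L=7; B->plug->B->R->H->L->G->refl->H->L'->B->R'->A->plug->A
Char 11 ('D'): step: R->7, L=7; D->plug->D->R->H->L->G->refl->H->L'->B->R'->F->plug->F
Final: ciphertext=EBEHEBAHEAF, RIGHT=7, LEFT=7

Answer: EBEHEBAHEAF 7 7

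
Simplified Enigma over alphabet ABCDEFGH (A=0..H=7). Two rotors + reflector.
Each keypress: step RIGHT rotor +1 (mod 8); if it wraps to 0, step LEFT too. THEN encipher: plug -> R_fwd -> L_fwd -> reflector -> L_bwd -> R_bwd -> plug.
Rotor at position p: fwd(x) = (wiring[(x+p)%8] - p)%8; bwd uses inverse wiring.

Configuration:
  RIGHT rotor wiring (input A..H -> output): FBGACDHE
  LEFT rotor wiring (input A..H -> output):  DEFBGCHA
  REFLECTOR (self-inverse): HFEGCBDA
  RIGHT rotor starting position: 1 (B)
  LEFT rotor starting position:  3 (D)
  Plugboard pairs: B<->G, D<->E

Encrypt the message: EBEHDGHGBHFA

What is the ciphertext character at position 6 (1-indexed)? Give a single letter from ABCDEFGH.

Char 1 ('E'): step: R->2, L=3; E->plug->D->R->B->L->D->refl->G->L'->A->R'->C->plug->C
Char 2 ('B'): step: R->3, L=3; B->plug->G->R->G->L->B->refl->F->L'->E->R'->D->plug->E
Char 3 ('E'): step: R->4, L=3; E->plug->D->R->A->L->G->refl->D->L'->B->R'->E->plug->D
Char 4 ('H'): step: R->5, L=3; H->plug->H->R->F->L->A->refl->H->L'->C->R'->B->plug->G
Char 5 ('D'): step: R->6, L=3; D->plug->E->R->A->L->G->refl->D->L'->B->R'->A->plug->A
Char 6 ('G'): step: R->7, L=3; G->plug->B->R->G->L->B->refl->F->L'->E->R'->G->plug->B

B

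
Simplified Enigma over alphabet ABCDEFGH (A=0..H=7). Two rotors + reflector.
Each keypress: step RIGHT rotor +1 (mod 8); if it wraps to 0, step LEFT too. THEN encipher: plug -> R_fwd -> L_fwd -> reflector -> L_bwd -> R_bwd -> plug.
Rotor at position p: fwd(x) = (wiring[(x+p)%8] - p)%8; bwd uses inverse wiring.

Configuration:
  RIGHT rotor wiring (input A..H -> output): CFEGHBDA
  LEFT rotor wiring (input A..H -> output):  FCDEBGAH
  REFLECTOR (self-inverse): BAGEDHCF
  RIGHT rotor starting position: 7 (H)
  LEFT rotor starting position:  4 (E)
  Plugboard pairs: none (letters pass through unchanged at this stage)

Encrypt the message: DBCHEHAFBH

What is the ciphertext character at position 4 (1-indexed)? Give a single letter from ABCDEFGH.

Char 1 ('D'): step: R->0, L->5 (L advanced); D->plug->D->R->G->L->H->refl->F->L'->E->R'->C->plug->C
Char 2 ('B'): step: R->1, L=5; B->plug->B->R->D->L->A->refl->B->L'->A->R'->E->plug->E
Char 3 ('C'): step: R->2, L=5; C->plug->C->R->F->L->G->refl->C->L'->C->R'->A->plug->A
Char 4 ('H'): step: R->3, L=5; H->plug->H->R->B->L->D->refl->E->L'->H->R'->F->plug->F

F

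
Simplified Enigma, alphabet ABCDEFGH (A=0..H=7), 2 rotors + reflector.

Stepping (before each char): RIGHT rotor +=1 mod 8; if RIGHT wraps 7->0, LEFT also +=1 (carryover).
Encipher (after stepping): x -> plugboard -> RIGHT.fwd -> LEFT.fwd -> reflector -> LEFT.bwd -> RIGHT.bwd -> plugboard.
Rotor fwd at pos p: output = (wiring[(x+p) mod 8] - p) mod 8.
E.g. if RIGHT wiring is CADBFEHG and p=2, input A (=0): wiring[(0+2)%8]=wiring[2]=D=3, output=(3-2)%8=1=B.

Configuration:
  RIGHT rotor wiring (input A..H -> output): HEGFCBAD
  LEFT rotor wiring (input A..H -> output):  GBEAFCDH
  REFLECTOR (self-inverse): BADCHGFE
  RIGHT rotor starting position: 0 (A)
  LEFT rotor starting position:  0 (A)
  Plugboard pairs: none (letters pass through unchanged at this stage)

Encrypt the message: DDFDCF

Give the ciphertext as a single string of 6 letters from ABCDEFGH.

Answer: AHEGHA

Derivation:
Char 1 ('D'): step: R->1, L=0; D->plug->D->R->B->L->B->refl->A->L'->D->R'->A->plug->A
Char 2 ('D'): step: R->2, L=0; D->plug->D->R->H->L->H->refl->E->L'->C->R'->H->plug->H
Char 3 ('F'): step: R->3, L=0; F->plug->F->R->E->L->F->refl->G->L'->A->R'->E->plug->E
Char 4 ('D'): step: R->4, L=0; D->plug->D->R->H->L->H->refl->E->L'->C->R'->G->plug->G
Char 5 ('C'): step: R->5, L=0; C->plug->C->R->G->L->D->refl->C->L'->F->R'->H->plug->H
Char 6 ('F'): step: R->6, L=0; F->plug->F->R->H->L->H->refl->E->L'->C->R'->A->plug->A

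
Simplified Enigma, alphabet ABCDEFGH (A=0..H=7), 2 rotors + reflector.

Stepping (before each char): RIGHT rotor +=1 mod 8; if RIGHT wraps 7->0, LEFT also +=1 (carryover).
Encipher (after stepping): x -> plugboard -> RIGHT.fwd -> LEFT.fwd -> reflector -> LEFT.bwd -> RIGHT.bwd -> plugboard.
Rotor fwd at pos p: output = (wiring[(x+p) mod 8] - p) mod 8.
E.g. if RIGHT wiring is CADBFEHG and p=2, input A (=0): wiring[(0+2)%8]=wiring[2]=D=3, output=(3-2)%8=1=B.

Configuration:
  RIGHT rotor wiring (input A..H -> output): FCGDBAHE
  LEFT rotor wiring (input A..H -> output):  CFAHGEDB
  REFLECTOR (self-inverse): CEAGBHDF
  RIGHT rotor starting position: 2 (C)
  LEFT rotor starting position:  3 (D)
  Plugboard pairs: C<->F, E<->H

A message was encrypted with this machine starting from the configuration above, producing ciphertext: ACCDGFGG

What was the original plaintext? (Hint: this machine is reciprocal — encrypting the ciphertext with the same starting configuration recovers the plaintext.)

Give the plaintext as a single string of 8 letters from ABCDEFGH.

Answer: CFEAHAFC

Derivation:
Char 1 ('A'): step: R->3, L=3; A->plug->A->R->A->L->E->refl->B->L'->C->R'->F->plug->C
Char 2 ('C'): step: R->4, L=3; C->plug->F->R->G->L->C->refl->A->L'->D->R'->C->plug->F
Char 3 ('C'): step: R->5, L=3; C->plug->F->R->B->L->D->refl->G->L'->E->R'->H->plug->E
Char 4 ('D'): step: R->6, L=3; D->plug->D->R->E->L->G->refl->D->L'->B->R'->A->plug->A
Char 5 ('G'): step: R->7, L=3; G->plug->G->R->B->L->D->refl->G->L'->E->R'->E->plug->H
Char 6 ('F'): step: R->0, L->4 (L advanced); F->plug->C->R->G->L->E->refl->B->L'->F->R'->A->plug->A
Char 7 ('G'): step: R->1, L=4; G->plug->G->R->D->L->F->refl->H->L'->C->R'->C->plug->F
Char 8 ('G'): step: R->2, L=4; G->plug->G->R->D->L->F->refl->H->L'->C->R'->F->plug->C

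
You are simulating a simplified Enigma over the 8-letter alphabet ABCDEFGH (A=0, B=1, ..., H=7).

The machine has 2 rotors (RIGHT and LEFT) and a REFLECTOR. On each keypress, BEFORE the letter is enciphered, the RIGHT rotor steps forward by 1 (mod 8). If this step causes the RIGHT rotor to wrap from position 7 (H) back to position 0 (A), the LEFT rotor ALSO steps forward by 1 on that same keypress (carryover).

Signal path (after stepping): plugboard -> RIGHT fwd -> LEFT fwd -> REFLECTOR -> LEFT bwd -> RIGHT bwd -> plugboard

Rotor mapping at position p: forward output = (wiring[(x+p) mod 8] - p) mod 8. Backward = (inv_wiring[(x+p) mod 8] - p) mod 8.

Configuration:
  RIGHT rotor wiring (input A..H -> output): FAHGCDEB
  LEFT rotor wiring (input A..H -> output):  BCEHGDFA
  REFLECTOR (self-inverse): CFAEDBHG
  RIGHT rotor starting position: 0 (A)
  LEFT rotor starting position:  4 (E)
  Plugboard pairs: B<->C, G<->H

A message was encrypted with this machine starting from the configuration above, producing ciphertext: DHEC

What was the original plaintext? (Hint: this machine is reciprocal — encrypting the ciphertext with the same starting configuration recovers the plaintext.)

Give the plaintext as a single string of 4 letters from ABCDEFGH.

Answer: BFBH

Derivation:
Char 1 ('D'): step: R->1, L=4; D->plug->D->R->B->L->H->refl->G->L'->F->R'->C->plug->B
Char 2 ('H'): step: R->2, L=4; H->plug->G->R->D->L->E->refl->D->L'->H->R'->F->plug->F
Char 3 ('E'): step: R->3, L=4; E->plug->E->R->G->L->A->refl->C->L'->A->R'->C->plug->B
Char 4 ('C'): step: R->4, L=4; C->plug->B->R->H->L->D->refl->E->L'->D->R'->G->plug->H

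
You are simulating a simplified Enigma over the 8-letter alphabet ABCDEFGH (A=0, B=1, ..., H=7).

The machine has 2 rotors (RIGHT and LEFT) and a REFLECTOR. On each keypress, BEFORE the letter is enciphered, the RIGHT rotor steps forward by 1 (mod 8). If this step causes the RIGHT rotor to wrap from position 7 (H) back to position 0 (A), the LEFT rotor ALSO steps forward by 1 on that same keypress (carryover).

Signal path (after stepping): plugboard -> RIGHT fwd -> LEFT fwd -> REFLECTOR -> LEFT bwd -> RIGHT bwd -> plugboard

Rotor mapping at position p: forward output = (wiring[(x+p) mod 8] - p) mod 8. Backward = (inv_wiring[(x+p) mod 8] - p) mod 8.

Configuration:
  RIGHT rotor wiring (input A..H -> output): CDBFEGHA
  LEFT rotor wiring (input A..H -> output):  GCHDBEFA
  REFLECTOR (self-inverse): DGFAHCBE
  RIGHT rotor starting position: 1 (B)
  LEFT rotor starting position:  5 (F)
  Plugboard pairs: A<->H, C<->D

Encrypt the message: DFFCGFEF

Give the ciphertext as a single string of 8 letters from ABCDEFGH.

Char 1 ('D'): step: R->2, L=5; D->plug->C->R->C->L->D->refl->A->L'->B->R'->H->plug->A
Char 2 ('F'): step: R->3, L=5; F->plug->F->R->H->L->E->refl->H->L'->A->R'->G->plug->G
Char 3 ('F'): step: R->4, L=5; F->plug->F->R->H->L->E->refl->H->L'->A->R'->A->plug->H
Char 4 ('C'): step: R->5, L=5; C->plug->D->R->F->L->C->refl->F->L'->E->R'->F->plug->F
Char 5 ('G'): step: R->6, L=5; G->plug->G->R->G->L->G->refl->B->L'->D->R'->E->plug->E
Char 6 ('F'): step: R->7, L=5; F->plug->F->R->F->L->C->refl->F->L'->E->R'->C->plug->D
Char 7 ('E'): step: R->0, L->6 (L advanced); E->plug->E->R->E->L->B->refl->G->L'->H->R'->G->plug->G
Char 8 ('F'): step: R->1, L=6; F->plug->F->R->G->L->D->refl->A->L'->C->R'->A->plug->H

Answer: AGHFEDGH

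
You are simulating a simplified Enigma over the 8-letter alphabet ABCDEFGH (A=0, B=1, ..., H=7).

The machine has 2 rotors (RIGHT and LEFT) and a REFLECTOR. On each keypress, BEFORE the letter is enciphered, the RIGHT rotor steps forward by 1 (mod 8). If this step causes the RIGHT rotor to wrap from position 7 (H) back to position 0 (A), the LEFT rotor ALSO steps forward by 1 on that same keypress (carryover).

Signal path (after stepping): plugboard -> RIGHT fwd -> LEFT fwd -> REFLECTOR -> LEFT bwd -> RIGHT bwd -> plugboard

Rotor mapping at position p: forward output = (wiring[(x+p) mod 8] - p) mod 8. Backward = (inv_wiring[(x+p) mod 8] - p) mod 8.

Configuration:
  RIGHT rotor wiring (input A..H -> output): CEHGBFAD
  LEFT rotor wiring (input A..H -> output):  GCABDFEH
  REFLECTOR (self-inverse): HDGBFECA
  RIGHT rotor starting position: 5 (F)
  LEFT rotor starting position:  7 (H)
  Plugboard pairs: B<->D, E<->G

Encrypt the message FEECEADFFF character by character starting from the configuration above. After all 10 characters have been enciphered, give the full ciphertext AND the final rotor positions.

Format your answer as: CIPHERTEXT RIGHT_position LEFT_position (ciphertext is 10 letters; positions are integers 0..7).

Char 1 ('F'): step: R->6, L=7; F->plug->F->R->A->L->A->refl->H->L'->B->R'->E->plug->G
Char 2 ('E'): step: R->7, L=7; E->plug->G->R->G->L->G->refl->C->L'->E->R'->A->plug->A
Char 3 ('E'): step: R->0, L->0 (L advanced); E->plug->G->R->A->L->G->refl->C->L'->B->R'->E->plug->G
Char 4 ('C'): step: R->1, L=0; C->plug->C->R->F->L->F->refl->E->L'->G->R'->B->plug->D
Char 5 ('E'): step: R->2, L=0; E->plug->G->R->A->L->G->refl->C->L'->B->R'->F->plug->F
Char 6 ('A'): step: R->3, L=0; A->plug->A->R->D->L->B->refl->D->L'->E->R'->H->plug->H
Char 7 ('D'): step: R->4, L=0; D->plug->B->R->B->L->C->refl->G->L'->A->R'->F->plug->F
Char 8 ('F'): step: R->5, L=0; F->plug->F->R->C->L->A->refl->H->L'->H->R'->E->plug->G
Char 9 ('F'): step: R->6, L=0; F->plug->F->R->A->L->G->refl->C->L'->B->R'->E->plug->G
Char 10 ('F'): step: R->7, L=0; F->plug->F->R->C->L->A->refl->H->L'->H->R'->E->plug->G
Final: ciphertext=GAGDFHFGGG, RIGHT=7, LEFT=0

Answer: GAGDFHFGGG 7 0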